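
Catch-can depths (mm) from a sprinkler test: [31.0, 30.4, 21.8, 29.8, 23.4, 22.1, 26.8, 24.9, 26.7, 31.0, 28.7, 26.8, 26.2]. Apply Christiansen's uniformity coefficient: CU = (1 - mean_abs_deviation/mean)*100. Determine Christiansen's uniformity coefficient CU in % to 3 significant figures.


mean = 26.892 mm
mean |d_i - mean| = 2.5290 mm
CU = (1 - 2.5290/26.892)*100 = 90.6 %
Therefore Christiansen's uniformity coefficient CU = 90.6 %.


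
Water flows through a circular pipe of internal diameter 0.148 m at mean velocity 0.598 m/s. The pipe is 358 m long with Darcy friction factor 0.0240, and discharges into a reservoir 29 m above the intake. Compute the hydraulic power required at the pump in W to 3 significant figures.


Approach: apply continuity + Darcy-Weisbach + hydraulic power, Q = A*v; hf = f*(L/D)*(v^2/(2g)); H = static + hf; P = rho*g*Q*H.
Step 1 — flow rate (continuity, Q = A*v):
  A = pi*(0.148/2)^2 = 0.017203 m^2
  Q = 0.017203 * 0.598 = 0.010288 m^3/s
Step 2 — friction head loss (Darcy-Weisbach):
  hf = 0.0240 * (358/0.148) * (0.598^2 / (2*9.81))
  hf = 1.0581 m
Step 3 — total head: H = 29 + 1.0581 = 30.058 m
Step 4 — hydraulic power (P = rho*g*Q*H):
  P = 1000 * 9.81 * 0.010288 * 30.058 = 3030 W
Therefore the hydraulic power required at the pump = 3030 W.


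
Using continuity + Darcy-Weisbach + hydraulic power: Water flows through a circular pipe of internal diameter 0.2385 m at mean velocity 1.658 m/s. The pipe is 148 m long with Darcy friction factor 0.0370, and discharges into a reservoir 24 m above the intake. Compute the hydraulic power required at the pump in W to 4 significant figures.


Approach: apply continuity + Darcy-Weisbach + hydraulic power, Q = A*v; hf = f*(L/D)*(v^2/(2g)); H = static + hf; P = rho*g*Q*H.
Step 1 — flow rate (continuity, Q = A*v):
  A = pi*(0.2385/2)^2 = 0.0446752 m^2
  Q = 0.0446752 * 1.658 = 0.0740715 m^3/s
Step 2 — friction head loss (Darcy-Weisbach):
  hf = 0.0370 * (148/0.2385) * (1.658^2 / (2*9.81))
  hf = 3.21696 m
Step 3 — total head: H = 24 + 3.21696 = 27.2170 m
Step 4 — hydraulic power (P = rho*g*Q*H):
  P = 1000 * 9.81 * 0.0740715 * 27.2170 = 19780 W
Therefore the hydraulic power required at the pump = 19780 W.


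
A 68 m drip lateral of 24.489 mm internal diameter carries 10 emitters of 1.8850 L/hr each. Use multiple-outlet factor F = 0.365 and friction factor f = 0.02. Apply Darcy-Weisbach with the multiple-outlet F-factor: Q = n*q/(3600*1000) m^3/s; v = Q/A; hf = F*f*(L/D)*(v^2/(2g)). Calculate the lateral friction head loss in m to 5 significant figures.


Q = 10*1.8850/(3600*1000) = 5.236111e-06 m^3/s
A = pi*(24.489e-3/2)^2 = 4.710120e-04 m^2, so v = Q/A = 0.01111673 m/s
hf = 0.365*0.02*(68/0.024489)*(0.01111673^2/(2*9.81)) = 0.00012768 m
Therefore the lateral friction head loss = 0.00012768 m.


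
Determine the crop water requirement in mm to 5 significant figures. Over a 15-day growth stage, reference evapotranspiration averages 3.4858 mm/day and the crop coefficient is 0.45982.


Approach: apply the crop water requirement relation, CWR = ET0 * Kc * days.
CWR = 3.4858 * 0.45982 * 15 = 24.043 mm
Therefore the crop water requirement = 24.043 mm.


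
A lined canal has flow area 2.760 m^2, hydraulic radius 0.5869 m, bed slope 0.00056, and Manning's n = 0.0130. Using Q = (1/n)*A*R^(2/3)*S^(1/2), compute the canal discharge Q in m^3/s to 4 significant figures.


Q = (1/0.0130) * 2.760 * 0.5869^(2/3) * 0.00056^(1/2) = 3.522 m^3/s
Therefore the canal discharge Q = 3.522 m^3/s.


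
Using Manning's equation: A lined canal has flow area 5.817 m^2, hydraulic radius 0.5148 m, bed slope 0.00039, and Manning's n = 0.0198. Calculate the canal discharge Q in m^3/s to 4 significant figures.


Approach: apply Manning's equation, Q = (1/n)*A*R^(2/3)*S^(1/2).
Q = (1/0.0198) * 5.817 * 0.5148^(2/3) * 0.00039^(1/2) = 3.727 m^3/s
Therefore the canal discharge Q = 3.727 m^3/s.


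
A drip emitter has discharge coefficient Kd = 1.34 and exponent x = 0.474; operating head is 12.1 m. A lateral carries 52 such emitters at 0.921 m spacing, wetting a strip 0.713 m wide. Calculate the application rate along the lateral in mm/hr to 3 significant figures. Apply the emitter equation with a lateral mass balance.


Approach: apply the emitter equation with a lateral mass balance, q = Kd*h^x; Q = n*q; rate = Q/(n*spacing*width).
Step 1 — single emitter flow (q = Kd*h^x):
  q = 1.34 * 12.1^0.474 = 4.3686 L/hr
Step 2 — total lateral flow: Q = 52 * 4.3686 = 227.17 L/hr
Step 3 — wetted area: A = 52 * 0.921 * 0.713 = 34.147 m^2
Step 4 — application rate: Q/A = 227.17/34.147 = 6.65 mm/hr
Therefore the application rate along the lateral = 6.65 mm/hr.


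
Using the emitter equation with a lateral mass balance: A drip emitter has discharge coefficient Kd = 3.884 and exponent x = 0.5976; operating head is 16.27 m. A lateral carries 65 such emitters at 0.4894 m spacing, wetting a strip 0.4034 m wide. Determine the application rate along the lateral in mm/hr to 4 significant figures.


Approach: apply the emitter equation with a lateral mass balance, q = Kd*h^x; Q = n*q; rate = Q/(n*spacing*width).
Step 1 — single emitter flow (q = Kd*h^x):
  q = 3.884 * 16.27^0.5976 = 20.5686 L/hr
Step 2 — total lateral flow: Q = 65 * 20.5686 = 1336.96 L/hr
Step 3 — wetted area: A = 65 * 0.4894 * 0.4034 = 12.8326 m^2
Step 4 — application rate: Q/A = 1336.96/12.8326 = 104.2 mm/hr
Therefore the application rate along the lateral = 104.2 mm/hr.


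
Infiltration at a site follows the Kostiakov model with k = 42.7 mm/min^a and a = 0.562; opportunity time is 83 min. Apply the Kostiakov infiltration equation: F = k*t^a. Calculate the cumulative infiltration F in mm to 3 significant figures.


F = 42.7 * 83^0.562 = 512 mm
Therefore the cumulative infiltration F = 512 mm.


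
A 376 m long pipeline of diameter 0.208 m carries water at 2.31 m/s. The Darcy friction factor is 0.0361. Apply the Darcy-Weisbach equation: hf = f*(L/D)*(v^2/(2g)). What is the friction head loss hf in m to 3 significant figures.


hf = 0.0361 * (376/0.208) * (2.31^2 / (2*9.81))
hf = 17.7 m
Therefore the friction head loss hf = 17.7 m.


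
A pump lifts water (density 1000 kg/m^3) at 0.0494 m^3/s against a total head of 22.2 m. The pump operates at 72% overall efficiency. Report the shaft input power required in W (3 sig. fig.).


Approach: apply hydraulic power then efficiency conversion, P = rho*g*Q*H; P_in = P/eta.
Step 1 — hydraulic power (P = rho*g*Q*H):
  P = 1000 * 9.81 * 0.0494 * 22.2 = 10758 W
Step 2 — input power: P_in = P/eta = 10758 / 0.72 = 14900 W
Therefore the shaft input power required = 14900 W.


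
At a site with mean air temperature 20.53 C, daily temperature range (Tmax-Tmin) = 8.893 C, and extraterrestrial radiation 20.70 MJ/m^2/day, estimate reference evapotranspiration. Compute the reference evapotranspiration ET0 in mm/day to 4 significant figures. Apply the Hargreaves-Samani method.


Approach: apply the Hargreaves-Samani method, ET0 = 0.0023*(Tmean+17.8)*sqrt(Tmax-Tmin)*0.408*Ra.
ET0 = 0.0023*(20.53+17.8)*sqrt(8.893)*0.408*20.70 = 2.220 mm/day
Therefore the reference evapotranspiration ET0 = 2.220 mm/day.


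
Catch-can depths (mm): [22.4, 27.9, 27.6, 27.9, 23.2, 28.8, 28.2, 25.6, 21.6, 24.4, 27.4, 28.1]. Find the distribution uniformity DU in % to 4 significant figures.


Approach: apply the low-quarter distribution uniformity, DU = (mean of lowest quarter of readings / overall mean)*100.
sorted lowest 3 of 12: [21.6, 22.4, 23.2] -> mean = 22.4000 mm
overall mean = 26.0917 mm
DU = (22.4000/26.0917)*100 = 85.85 %
Therefore the distribution uniformity DU = 85.85 %.


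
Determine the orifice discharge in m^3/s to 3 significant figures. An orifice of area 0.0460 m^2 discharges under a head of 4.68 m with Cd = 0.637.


Approach: apply the orifice equation, Q = Cd*A*sqrt(2*g*h).
Q = 0.637 * 0.0460 * sqrt(2*9.81*4.68) = 0.281 m^3/s
Therefore the orifice discharge = 0.281 m^3/s.


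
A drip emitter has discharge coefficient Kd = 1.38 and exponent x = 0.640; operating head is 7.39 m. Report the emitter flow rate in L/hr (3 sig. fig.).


Approach: apply the emitter characteristic equation, q = Kd * h^x.
q = 1.38 * 7.39^0.640 = 4.96 L/hr
Therefore the emitter flow rate = 4.96 L/hr.


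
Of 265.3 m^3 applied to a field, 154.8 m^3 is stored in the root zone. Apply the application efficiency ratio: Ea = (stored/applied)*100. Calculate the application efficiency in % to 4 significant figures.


Ea = (154.8/265.3)*100 = 58.35 %
Therefore the application efficiency = 58.35 %.


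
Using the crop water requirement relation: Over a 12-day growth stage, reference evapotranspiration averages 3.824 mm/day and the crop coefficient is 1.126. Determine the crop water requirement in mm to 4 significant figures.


Approach: apply the crop water requirement relation, CWR = ET0 * Kc * days.
CWR = 3.824 * 1.126 * 12 = 51.67 mm
Therefore the crop water requirement = 51.67 mm.


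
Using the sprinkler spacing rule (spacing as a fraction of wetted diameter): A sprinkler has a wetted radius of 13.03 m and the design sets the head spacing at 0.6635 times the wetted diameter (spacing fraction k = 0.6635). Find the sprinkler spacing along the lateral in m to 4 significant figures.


Approach: apply the sprinkler spacing rule (spacing as a fraction of wetted diameter), S = k*(2*R).
S = 0.6635 * (2 * 13.03) = 17.29 m
Therefore the sprinkler spacing along the lateral = 17.29 m.


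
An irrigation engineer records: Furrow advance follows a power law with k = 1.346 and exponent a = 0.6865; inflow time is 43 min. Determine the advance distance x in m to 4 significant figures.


Approach: apply the power-law advance function, x = k*t^a.
x = 1.346 * 43^0.6865 = 17.80 m
Therefore the advance distance x = 17.80 m.


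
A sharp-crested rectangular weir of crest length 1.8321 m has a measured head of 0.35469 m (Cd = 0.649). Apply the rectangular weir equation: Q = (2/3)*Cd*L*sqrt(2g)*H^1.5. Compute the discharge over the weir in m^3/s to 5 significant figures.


Q = (2/3)*0.649*1.8321*sqrt(2*9.81)*0.35469^1.5 = 0.74170 m^3/s
Therefore the discharge over the weir = 0.74170 m^3/s.


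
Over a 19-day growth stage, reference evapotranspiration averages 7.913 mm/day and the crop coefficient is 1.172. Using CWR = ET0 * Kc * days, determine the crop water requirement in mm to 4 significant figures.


CWR = 7.913 * 1.172 * 19 = 176.2 mm
Therefore the crop water requirement = 176.2 mm.


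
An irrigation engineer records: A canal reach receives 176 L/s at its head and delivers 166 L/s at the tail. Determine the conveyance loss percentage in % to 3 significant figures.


Approach: apply the conveyance loss ratio, loss% = ((Q_head - Q_tail)/Q_head)*100.
loss = ((176 - 166)/176)*100 = 5.68 %
Therefore the conveyance loss percentage = 5.68 %.


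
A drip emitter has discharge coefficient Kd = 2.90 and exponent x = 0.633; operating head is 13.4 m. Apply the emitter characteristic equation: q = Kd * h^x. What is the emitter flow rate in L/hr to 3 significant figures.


q = 2.90 * 13.4^0.633 = 15.0 L/hr
Therefore the emitter flow rate = 15.0 L/hr.


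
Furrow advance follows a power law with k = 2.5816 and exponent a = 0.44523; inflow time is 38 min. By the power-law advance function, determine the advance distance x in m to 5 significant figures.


Approach: apply the power-law advance function, x = k*t^a.
x = 2.5816 * 38^0.44523 = 13.039 m
Therefore the advance distance x = 13.039 m.


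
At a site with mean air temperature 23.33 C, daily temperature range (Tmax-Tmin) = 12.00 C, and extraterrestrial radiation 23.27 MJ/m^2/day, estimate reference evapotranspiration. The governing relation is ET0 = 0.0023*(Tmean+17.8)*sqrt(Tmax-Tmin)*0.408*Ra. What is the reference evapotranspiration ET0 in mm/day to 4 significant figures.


ET0 = 0.0023*(23.33+17.8)*sqrt(12.00)*0.408*23.27 = 3.111 mm/day
Therefore the reference evapotranspiration ET0 = 3.111 mm/day.


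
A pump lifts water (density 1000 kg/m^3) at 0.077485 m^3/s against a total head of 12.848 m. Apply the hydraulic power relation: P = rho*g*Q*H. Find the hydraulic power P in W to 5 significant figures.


P = 1000 * 9.81 * 0.077485 * 12.848 = 9766.1 W
Therefore the hydraulic power P = 9766.1 W.


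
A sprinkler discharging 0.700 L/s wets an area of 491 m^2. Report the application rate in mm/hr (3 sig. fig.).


Approach: apply the application rate relation, rate = (Q/A)*3600.
rate = (0.700 / 491) * 3600 = 5.13 mm/hr
Therefore the application rate = 5.13 mm/hr.


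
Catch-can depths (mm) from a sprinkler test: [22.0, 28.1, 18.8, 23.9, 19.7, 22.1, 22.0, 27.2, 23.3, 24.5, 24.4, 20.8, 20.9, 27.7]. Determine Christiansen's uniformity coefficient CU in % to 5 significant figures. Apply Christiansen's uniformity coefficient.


Approach: apply Christiansen's uniformity coefficient, CU = (1 - mean_abs_deviation/mean)*100.
mean = 23.24286 mm
mean |d_i - mean| = 2.342857 mm
CU = (1 - 2.342857/23.24286)*100 = 89.920 %
Therefore Christiansen's uniformity coefficient CU = 89.920 %.


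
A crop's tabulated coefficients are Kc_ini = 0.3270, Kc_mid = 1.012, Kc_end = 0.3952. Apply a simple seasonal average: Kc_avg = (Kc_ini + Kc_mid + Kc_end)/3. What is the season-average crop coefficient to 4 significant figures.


Kc_avg = (0.3270 + 1.012 + 0.3952)/3 = 0.5781
Therefore the season-average crop coefficient = 0.5781.


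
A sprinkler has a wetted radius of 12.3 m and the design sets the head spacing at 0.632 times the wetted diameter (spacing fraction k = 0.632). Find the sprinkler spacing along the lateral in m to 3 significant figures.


Approach: apply the sprinkler spacing rule (spacing as a fraction of wetted diameter), S = k*(2*R).
S = 0.632 * (2 * 12.3) = 15.5 m
Therefore the sprinkler spacing along the lateral = 15.5 m.


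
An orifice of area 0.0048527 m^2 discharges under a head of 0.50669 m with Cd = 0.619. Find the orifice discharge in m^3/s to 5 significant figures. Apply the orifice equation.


Approach: apply the orifice equation, Q = Cd*A*sqrt(2*g*h).
Q = 0.619 * 0.0048527 * sqrt(2*9.81*0.50669) = 0.0094710 m^3/s
Therefore the orifice discharge = 0.0094710 m^3/s.


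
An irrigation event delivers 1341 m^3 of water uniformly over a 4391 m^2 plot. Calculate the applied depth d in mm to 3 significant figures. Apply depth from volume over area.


Approach: apply depth from volume over area, d = (V/A)*1000.
d = (1341 / 4391) * 1000 = 305 mm
Therefore the applied depth d = 305 mm.


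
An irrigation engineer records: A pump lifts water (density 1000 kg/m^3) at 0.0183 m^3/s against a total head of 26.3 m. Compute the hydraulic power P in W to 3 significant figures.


Approach: apply the hydraulic power relation, P = rho*g*Q*H.
P = 1000 * 9.81 * 0.0183 * 26.3 = 4720 W
Therefore the hydraulic power P = 4720 W.


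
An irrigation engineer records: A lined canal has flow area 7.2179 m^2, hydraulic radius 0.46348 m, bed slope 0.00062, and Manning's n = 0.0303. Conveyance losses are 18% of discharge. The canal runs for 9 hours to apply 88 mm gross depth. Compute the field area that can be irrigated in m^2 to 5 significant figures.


Approach: apply Manning's equation with a conveyance and depth budget, Q = (1/n)*A*R^(2/3)*S^(1/2); Q_field = Q*(1-loss); Area = Q_field*t/(d/1000).
Step 1 — canal discharge (Manning's equation):
  Q = (1/0.0303) * 7.2179 * 0.46348^(2/3) * 0.00062^(1/2) = 3.552369 m^3/s
Step 2 — delivered flow: Q_field = 3.552369*(1 - 18/100) = 2.912943 m^3/s
Step 3 — volume delivered: V = 2.912943 * 9*3600 = 94379.34 m^3
Step 4 — area served: A = V / (depth/1000) = 94379.34 / 0.088 = 1072500 m^2
Therefore the field area that can be irrigated = 1072500 m^2.


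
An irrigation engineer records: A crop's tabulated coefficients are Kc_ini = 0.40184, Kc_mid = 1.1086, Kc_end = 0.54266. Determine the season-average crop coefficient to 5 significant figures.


Approach: apply a simple seasonal average, Kc_avg = (Kc_ini + Kc_mid + Kc_end)/3.
Kc_avg = (0.40184 + 1.1086 + 0.54266)/3 = 0.68437
Therefore the season-average crop coefficient = 0.68437.


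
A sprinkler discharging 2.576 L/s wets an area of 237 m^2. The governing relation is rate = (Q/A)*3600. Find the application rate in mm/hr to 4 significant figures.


rate = (2.576 / 237) * 3600 = 39.13 mm/hr
Therefore the application rate = 39.13 mm/hr.


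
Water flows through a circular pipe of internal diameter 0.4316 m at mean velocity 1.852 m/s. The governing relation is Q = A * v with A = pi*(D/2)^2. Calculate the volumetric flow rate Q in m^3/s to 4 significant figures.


A = pi*(0.4316/2)^2 = 0.146303 m^2
Q = 0.146303 * 1.852 = 0.2710 m^3/s
Therefore the volumetric flow rate Q = 0.2710 m^3/s.


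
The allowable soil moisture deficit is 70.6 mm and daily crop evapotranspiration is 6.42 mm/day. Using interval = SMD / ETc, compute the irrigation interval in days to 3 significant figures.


interval = 70.6 / 6.42 = 11.0 days
Therefore the irrigation interval = 11.0 days.


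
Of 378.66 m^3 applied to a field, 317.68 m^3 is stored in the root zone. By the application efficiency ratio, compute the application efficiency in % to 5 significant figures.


Approach: apply the application efficiency ratio, Ea = (stored/applied)*100.
Ea = (317.68/378.66)*100 = 83.896 %
Therefore the application efficiency = 83.896 %.


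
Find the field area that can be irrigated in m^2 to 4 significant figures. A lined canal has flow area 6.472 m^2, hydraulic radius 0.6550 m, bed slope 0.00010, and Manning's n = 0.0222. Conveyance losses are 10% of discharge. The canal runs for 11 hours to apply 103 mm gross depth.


Approach: apply Manning's equation with a conveyance and depth budget, Q = (1/n)*A*R^(2/3)*S^(1/2); Q_field = Q*(1-loss); Area = Q_field*t/(d/1000).
Step 1 — canal discharge (Manning's equation):
  Q = (1/0.0222) * 6.472 * 0.6550^(2/3) * 0.00010^(1/2) = 2.19877 m^3/s
Step 2 — delivered flow: Q_field = 2.19877*(1 - 10/100) = 1.97889 m^3/s
Step 3 — volume delivered: V = 1.97889 * 11*3600 = 78364.2 m^3
Step 4 — area served: A = V / (depth/1000) = 78364.2 / 0.103 = 760800 m^2
Therefore the field area that can be irrigated = 760800 m^2.


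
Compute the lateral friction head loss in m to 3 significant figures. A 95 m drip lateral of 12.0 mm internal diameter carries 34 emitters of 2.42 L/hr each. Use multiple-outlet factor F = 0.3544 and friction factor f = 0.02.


Approach: apply Darcy-Weisbach with the multiple-outlet F-factor, Q = n*q/(3600*1000) m^3/s; v = Q/A; hf = F*f*(L/D)*(v^2/(2g)).
Q = 34*2.42/(3600*1000) = 2.2856e-05 m^3/s
A = pi*(12.0e-3/2)^2 = 1.1310e-04 m^2, so v = Q/A = 0.20209 m/s
hf = 0.3544*0.02*(95/0.0120)*(0.20209^2/(2*9.81)) = 0.117 m
Therefore the lateral friction head loss = 0.117 m.


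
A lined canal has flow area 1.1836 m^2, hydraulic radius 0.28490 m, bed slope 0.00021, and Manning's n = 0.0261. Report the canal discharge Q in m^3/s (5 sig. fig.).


Approach: apply Manning's equation, Q = (1/n)*A*R^(2/3)*S^(1/2).
Q = (1/0.0261) * 1.1836 * 0.28490^(2/3) * 0.00021^(1/2) = 0.28454 m^3/s
Therefore the canal discharge Q = 0.28454 m^3/s.


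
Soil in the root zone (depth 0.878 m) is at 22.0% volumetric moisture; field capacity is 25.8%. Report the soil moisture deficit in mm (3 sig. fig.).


Approach: apply the soil moisture deficit relation, SMD = (FC - theta)/100 * depth * 1000.
SMD = (25.8 - 22.0)/100 * 0.878 * 1000 = 33.4 mm
Therefore the soil moisture deficit = 33.4 mm.


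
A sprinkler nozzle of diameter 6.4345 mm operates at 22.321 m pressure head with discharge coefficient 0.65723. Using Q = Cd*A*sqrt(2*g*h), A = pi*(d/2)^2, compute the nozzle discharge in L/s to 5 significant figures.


A = pi*(6.4345e-3/2)^2 = 3.251768e-05 m^2
Q = 0.65723 * 3.251768e-05 * sqrt(2*9.81*22.321) * 1000 = 0.44724 L/s
Therefore the nozzle discharge = 0.44724 L/s.


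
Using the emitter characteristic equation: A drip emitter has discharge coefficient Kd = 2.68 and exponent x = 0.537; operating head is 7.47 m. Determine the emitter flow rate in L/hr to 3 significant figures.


Approach: apply the emitter characteristic equation, q = Kd * h^x.
q = 2.68 * 7.47^0.537 = 7.89 L/hr
Therefore the emitter flow rate = 7.89 L/hr.


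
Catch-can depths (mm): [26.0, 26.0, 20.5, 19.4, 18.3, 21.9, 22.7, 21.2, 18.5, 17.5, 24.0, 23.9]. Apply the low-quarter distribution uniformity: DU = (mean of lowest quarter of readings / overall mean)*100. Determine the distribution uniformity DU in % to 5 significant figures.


sorted lowest 3 of 12: [17.5, 18.3, 18.5] -> mean = 18.10000 mm
overall mean = 21.65833 mm
DU = (18.10000/21.65833)*100 = 83.571 %
Therefore the distribution uniformity DU = 83.571 %.


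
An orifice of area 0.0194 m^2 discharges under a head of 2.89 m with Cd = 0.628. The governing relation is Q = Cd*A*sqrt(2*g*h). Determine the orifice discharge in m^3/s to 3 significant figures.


Q = 0.628 * 0.0194 * sqrt(2*9.81*2.89) = 0.0917 m^3/s
Therefore the orifice discharge = 0.0917 m^3/s.


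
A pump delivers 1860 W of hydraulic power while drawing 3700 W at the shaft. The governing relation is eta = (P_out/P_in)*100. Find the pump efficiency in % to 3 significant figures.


eta = (1860 / 3700) * 100 = 50.3 %
Therefore the pump efficiency = 50.3 %.


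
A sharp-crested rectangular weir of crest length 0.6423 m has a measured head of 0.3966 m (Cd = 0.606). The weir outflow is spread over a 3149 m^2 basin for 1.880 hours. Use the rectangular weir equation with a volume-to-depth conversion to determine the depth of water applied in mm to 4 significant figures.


Approach: apply the rectangular weir equation with a volume-to-depth conversion, Q = (2/3)*Cd*L*sqrt(2g)*H^1.5; d = Q*t/A * 1000.
Step 1 — weir discharge:
  Q = (2/3)*0.606*0.6423*sqrt(2*9.81)*0.3966^1.5 = 0.287077 m^3/s
Step 2 — volume: V = 0.287077 * 1.880*3600 = 1942.93 m^3
Step 3 — depth: d = V/A * 1000 = 1942.93/3149 * 1000 = 617.0 mm
Therefore the depth of water applied = 617.0 mm.


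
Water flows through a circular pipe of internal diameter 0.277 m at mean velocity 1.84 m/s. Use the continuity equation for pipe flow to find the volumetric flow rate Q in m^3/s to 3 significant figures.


Approach: apply the continuity equation for pipe flow, Q = A * v with A = pi*(D/2)^2.
A = pi*(0.277/2)^2 = 0.060263 m^2
Q = 0.060263 * 1.84 = 0.111 m^3/s
Therefore the volumetric flow rate Q = 0.111 m^3/s.


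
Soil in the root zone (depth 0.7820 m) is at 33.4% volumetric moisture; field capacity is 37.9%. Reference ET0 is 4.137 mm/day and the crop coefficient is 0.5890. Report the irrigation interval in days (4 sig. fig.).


Approach: apply soil-water budget scheduling, SMD = (FC-theta)/100*depth*1000; ETc = ET0*Kc; interval = SMD/ETc.
Step 1 — soil moisture deficit:
  SMD = (37.9 - 33.4)/100 * 0.7820 * 1000 = 35.1900 mm
Step 2 — daily crop ET (ETc = ET0*Kc):
  ETc = 4.137 * 0.5890 = 2.43669 mm/day
Step 3 — irrigation interval (SMD/ETc):
  interval = 35.1900 / 2.43669 = 14.44 days
Therefore the irrigation interval = 14.44 days.


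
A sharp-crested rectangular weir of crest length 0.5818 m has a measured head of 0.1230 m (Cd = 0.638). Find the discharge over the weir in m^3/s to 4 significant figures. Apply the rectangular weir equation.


Approach: apply the rectangular weir equation, Q = (2/3)*Cd*L*sqrt(2g)*H^1.5.
Q = (2/3)*0.638*0.5818*sqrt(2*9.81)*0.1230^1.5 = 0.04728 m^3/s
Therefore the discharge over the weir = 0.04728 m^3/s.


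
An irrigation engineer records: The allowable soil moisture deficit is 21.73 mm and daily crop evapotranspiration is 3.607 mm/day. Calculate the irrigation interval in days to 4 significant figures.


Approach: apply the irrigation interval relation, interval = SMD / ETc.
interval = 21.73 / 3.607 = 6.024 days
Therefore the irrigation interval = 6.024 days.


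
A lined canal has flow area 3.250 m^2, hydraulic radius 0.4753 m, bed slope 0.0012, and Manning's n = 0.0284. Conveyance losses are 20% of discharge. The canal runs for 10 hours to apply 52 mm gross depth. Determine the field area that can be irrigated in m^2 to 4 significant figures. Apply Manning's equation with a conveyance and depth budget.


Approach: apply Manning's equation with a conveyance and depth budget, Q = (1/n)*A*R^(2/3)*S^(1/2); Q_field = Q*(1-loss); Area = Q_field*t/(d/1000).
Step 1 — canal discharge (Manning's equation):
  Q = (1/0.0284) * 3.250 * 0.4753^(2/3) * 0.0012^(1/2) = 2.41435 m^3/s
Step 2 — delivered flow: Q_field = 2.41435*(1 - 20/100) = 1.93148 m^3/s
Step 3 — volume delivered: V = 1.93148 * 10*3600 = 69533.4 m^3
Step 4 — area served: A = V / (depth/1000) = 69533.4 / 0.052 = 1337000 m^2
Therefore the field area that can be irrigated = 1337000 m^2.


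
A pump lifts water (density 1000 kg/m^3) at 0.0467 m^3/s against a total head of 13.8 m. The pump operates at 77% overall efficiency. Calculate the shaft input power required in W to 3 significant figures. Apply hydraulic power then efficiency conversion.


Approach: apply hydraulic power then efficiency conversion, P = rho*g*Q*H; P_in = P/eta.
Step 1 — hydraulic power (P = rho*g*Q*H):
  P = 1000 * 9.81 * 0.0467 * 13.8 = 6322.2 W
Step 2 — input power: P_in = P/eta = 6322.2 / 0.77 = 8210 W
Therefore the shaft input power required = 8210 W.


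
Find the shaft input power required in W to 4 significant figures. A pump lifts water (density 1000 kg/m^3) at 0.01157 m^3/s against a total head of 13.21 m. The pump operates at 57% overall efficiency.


Approach: apply hydraulic power then efficiency conversion, P = rho*g*Q*H; P_in = P/eta.
Step 1 — hydraulic power (P = rho*g*Q*H):
  P = 1000 * 9.81 * 0.01157 * 13.21 = 1499.36 W
Step 2 — input power: P_in = P/eta = 1499.36 / 0.57 = 2630 W
Therefore the shaft input power required = 2630 W.


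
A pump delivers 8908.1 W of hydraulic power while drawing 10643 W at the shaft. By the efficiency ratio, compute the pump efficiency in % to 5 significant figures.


Approach: apply the efficiency ratio, eta = (P_out/P_in)*100.
eta = (8908.1 / 10643) * 100 = 83.699 %
Therefore the pump efficiency = 83.699 %.


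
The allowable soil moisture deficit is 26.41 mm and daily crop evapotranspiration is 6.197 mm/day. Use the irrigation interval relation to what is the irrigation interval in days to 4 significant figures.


Approach: apply the irrigation interval relation, interval = SMD / ETc.
interval = 26.41 / 6.197 = 4.262 days
Therefore the irrigation interval = 4.262 days.


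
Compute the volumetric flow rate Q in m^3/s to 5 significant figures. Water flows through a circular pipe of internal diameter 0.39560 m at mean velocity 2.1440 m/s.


Approach: apply the continuity equation for pipe flow, Q = A * v with A = pi*(D/2)^2.
A = pi*(0.39560/2)^2 = 0.1229143 m^2
Q = 0.1229143 * 2.1440 = 0.26353 m^3/s
Therefore the volumetric flow rate Q = 0.26353 m^3/s.


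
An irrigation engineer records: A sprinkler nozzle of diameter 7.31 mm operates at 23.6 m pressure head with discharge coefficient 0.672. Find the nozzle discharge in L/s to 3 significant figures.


Approach: apply the orifice equation, Q = Cd*A*sqrt(2*g*h), A = pi*(d/2)^2.
A = pi*(7.31e-3/2)^2 = 4.1969e-05 m^2
Q = 0.672 * 4.1969e-05 * sqrt(2*9.81*23.6) * 1000 = 0.607 L/s
Therefore the nozzle discharge = 0.607 L/s.


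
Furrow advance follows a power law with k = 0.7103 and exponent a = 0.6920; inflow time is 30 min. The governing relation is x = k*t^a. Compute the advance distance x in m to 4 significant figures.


x = 0.7103 * 30^0.6920 = 7.475 m
Therefore the advance distance x = 7.475 m.


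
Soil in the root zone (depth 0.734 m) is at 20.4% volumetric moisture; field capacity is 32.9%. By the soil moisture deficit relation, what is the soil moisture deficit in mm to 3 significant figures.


Approach: apply the soil moisture deficit relation, SMD = (FC - theta)/100 * depth * 1000.
SMD = (32.9 - 20.4)/100 * 0.734 * 1000 = 91.8 mm
Therefore the soil moisture deficit = 91.8 mm.


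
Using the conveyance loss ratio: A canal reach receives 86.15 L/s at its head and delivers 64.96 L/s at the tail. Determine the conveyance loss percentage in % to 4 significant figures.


Approach: apply the conveyance loss ratio, loss% = ((Q_head - Q_tail)/Q_head)*100.
loss = ((86.15 - 64.96)/86.15)*100 = 24.60 %
Therefore the conveyance loss percentage = 24.60 %.


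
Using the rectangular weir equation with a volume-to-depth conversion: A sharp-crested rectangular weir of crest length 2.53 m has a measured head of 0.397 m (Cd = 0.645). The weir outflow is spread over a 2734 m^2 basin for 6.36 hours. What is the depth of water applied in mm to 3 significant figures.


Approach: apply the rectangular weir equation with a volume-to-depth conversion, Q = (2/3)*Cd*L*sqrt(2g)*H^1.5; d = Q*t/A * 1000.
Step 1 — weir discharge:
  Q = (2/3)*0.645*2.53*sqrt(2*9.81)*0.397^1.5 = 1.2054 m^3/s
Step 2 — volume: V = 1.2054 * 6.36*3600 = 27598 m^3
Step 3 — depth: d = V/A * 1000 = 27598/2734 * 1000 = 10100 mm
Therefore the depth of water applied = 10100 mm.


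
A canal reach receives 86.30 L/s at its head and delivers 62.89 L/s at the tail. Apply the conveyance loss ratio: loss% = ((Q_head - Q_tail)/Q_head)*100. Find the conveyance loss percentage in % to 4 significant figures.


loss = ((86.30 - 62.89)/86.30)*100 = 27.13 %
Therefore the conveyance loss percentage = 27.13 %.


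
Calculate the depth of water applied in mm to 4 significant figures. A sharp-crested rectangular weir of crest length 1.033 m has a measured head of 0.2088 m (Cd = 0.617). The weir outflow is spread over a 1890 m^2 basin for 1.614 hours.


Approach: apply the rectangular weir equation with a volume-to-depth conversion, Q = (2/3)*Cd*L*sqrt(2g)*H^1.5; d = Q*t/A * 1000.
Step 1 — weir discharge:
  Q = (2/3)*0.617*1.033*sqrt(2*9.81)*0.2088^1.5 = 0.179572 m^3/s
Step 2 — volume: V = 0.179572 * 1.614*3600 = 1043.39 m^3
Step 3 — depth: d = V/A * 1000 = 1043.39/1890 * 1000 = 552.1 mm
Therefore the depth of water applied = 552.1 mm.


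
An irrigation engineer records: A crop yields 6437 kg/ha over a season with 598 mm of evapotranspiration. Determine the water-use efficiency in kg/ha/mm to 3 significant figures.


Approach: apply the water-use efficiency ratio, WUE = yield/ET.
WUE = 6437 / 598 = 10.8 kg/ha/mm
Therefore the water-use efficiency = 10.8 kg/ha/mm.


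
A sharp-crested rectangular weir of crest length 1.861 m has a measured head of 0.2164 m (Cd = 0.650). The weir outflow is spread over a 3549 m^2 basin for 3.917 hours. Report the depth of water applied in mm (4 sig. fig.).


Approach: apply the rectangular weir equation with a volume-to-depth conversion, Q = (2/3)*Cd*L*sqrt(2g)*H^1.5; d = Q*t/A * 1000.
Step 1 — weir discharge:
  Q = (2/3)*0.650*1.861*sqrt(2*9.81)*0.2164^1.5 = 0.359587 m^3/s
Step 2 — volume: V = 0.359587 * 3.917*3600 = 5070.61 m^3
Step 3 — depth: d = V/A * 1000 = 5070.61/3549 * 1000 = 1429 mm
Therefore the depth of water applied = 1429 mm.


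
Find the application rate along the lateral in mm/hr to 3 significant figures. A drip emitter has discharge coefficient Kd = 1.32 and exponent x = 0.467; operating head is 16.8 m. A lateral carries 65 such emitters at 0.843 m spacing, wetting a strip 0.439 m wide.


Approach: apply the emitter equation with a lateral mass balance, q = Kd*h^x; Q = n*q; rate = Q/(n*spacing*width).
Step 1 — single emitter flow (q = Kd*h^x):
  q = 1.32 * 16.8^0.467 = 4.9294 L/hr
Step 2 — total lateral flow: Q = 65 * 4.9294 = 320.41 L/hr
Step 3 — wetted area: A = 65 * 0.843 * 0.439 = 24.055 m^2
Step 4 — application rate: Q/A = 320.41/24.055 = 13.3 mm/hr
Therefore the application rate along the lateral = 13.3 mm/hr.


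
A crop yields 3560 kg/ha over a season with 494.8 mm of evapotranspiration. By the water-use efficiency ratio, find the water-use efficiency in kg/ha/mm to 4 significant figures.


Approach: apply the water-use efficiency ratio, WUE = yield/ET.
WUE = 3560 / 494.8 = 7.195 kg/ha/mm
Therefore the water-use efficiency = 7.195 kg/ha/mm.


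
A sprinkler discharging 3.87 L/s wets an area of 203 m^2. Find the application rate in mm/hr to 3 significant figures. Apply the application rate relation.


Approach: apply the application rate relation, rate = (Q/A)*3600.
rate = (3.87 / 203) * 3600 = 68.6 mm/hr
Therefore the application rate = 68.6 mm/hr.


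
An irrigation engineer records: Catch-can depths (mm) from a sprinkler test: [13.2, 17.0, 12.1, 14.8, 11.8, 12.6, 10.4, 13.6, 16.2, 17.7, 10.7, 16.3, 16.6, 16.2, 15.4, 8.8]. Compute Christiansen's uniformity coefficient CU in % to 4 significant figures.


Approach: apply Christiansen's uniformity coefficient, CU = (1 - mean_abs_deviation/mean)*100.
mean = 13.9625 mm
mean |d_i - mean| = 2.31250 mm
CU = (1 - 2.31250/13.9625)*100 = 83.44 %
Therefore Christiansen's uniformity coefficient CU = 83.44 %.


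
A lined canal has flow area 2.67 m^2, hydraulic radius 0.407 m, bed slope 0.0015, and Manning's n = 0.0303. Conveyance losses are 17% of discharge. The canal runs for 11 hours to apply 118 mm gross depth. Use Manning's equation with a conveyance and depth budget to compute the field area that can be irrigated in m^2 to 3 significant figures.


Approach: apply Manning's equation with a conveyance and depth budget, Q = (1/n)*A*R^(2/3)*S^(1/2); Q_field = Q*(1-loss); Area = Q_field*t/(d/1000).
Step 1 — canal discharge (Manning's equation):
  Q = (1/0.0303) * 2.67 * 0.407^(2/3) * 0.0015^(1/2) = 1.8743 m^3/s
Step 2 — delivered flow: Q_field = 1.8743*(1 - 17/100) = 1.5557 m^3/s
Step 3 — volume delivered: V = 1.5557 * 11*3600 = 61605 m^3
Step 4 — area served: A = V / (depth/1000) = 61605 / 0.118 = 522000 m^2
Therefore the field area that can be irrigated = 522000 m^2.


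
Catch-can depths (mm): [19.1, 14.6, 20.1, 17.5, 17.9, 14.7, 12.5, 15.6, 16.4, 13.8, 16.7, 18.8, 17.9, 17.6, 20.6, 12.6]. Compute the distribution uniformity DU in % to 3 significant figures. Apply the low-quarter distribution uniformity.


Approach: apply the low-quarter distribution uniformity, DU = (mean of lowest quarter of readings / overall mean)*100.
sorted lowest 4 of 16: [12.5, 12.6, 13.8, 14.6] -> mean = 13.375 mm
overall mean = 16.650 mm
DU = (13.375/16.650)*100 = 80.3 %
Therefore the distribution uniformity DU = 80.3 %.


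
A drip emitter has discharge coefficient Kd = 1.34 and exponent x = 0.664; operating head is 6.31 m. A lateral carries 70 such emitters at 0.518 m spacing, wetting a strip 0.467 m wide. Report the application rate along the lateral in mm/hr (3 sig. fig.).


Approach: apply the emitter equation with a lateral mass balance, q = Kd*h^x; Q = n*q; rate = Q/(n*spacing*width).
Step 1 — single emitter flow (q = Kd*h^x):
  q = 1.34 * 6.31^0.664 = 4.5533 L/hr
Step 2 — total lateral flow: Q = 70 * 4.5533 = 318.73 L/hr
Step 3 — wetted area: A = 70 * 0.518 * 0.467 = 16.933 m^2
Step 4 — application rate: Q/A = 318.73/16.933 = 18.8 mm/hr
Therefore the application rate along the lateral = 18.8 mm/hr.


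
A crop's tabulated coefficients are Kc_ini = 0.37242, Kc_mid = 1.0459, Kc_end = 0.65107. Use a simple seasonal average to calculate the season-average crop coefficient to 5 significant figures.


Approach: apply a simple seasonal average, Kc_avg = (Kc_ini + Kc_mid + Kc_end)/3.
Kc_avg = (0.37242 + 1.0459 + 0.65107)/3 = 0.68980
Therefore the season-average crop coefficient = 0.68980.


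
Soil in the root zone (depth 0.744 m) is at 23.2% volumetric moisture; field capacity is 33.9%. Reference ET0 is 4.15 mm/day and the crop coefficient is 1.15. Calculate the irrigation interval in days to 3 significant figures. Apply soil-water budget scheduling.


Approach: apply soil-water budget scheduling, SMD = (FC-theta)/100*depth*1000; ETc = ET0*Kc; interval = SMD/ETc.
Step 1 — soil moisture deficit:
  SMD = (33.9 - 23.2)/100 * 0.744 * 1000 = 79.608 mm
Step 2 — daily crop ET (ETc = ET0*Kc):
  ETc = 4.15 * 1.15 = 4.7725 mm/day
Step 3 — irrigation interval (SMD/ETc):
  interval = 79.608 / 4.7725 = 16.7 days
Therefore the irrigation interval = 16.7 days.


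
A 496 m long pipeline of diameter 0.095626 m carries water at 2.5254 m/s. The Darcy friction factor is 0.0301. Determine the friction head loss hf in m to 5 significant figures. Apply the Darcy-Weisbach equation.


Approach: apply the Darcy-Weisbach equation, hf = f*(L/D)*(v^2/(2g)).
hf = 0.0301 * (496/0.095626) * (2.5254^2 / (2*9.81))
hf = 50.750 m
Therefore the friction head loss hf = 50.750 m.


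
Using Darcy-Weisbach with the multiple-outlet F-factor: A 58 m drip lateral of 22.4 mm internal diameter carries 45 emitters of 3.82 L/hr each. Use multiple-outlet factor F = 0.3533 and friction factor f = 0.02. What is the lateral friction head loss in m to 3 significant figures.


Approach: apply Darcy-Weisbach with the multiple-outlet F-factor, Q = n*q/(3600*1000) m^3/s; v = Q/A; hf = F*f*(L/D)*(v^2/(2g)).
Q = 45*3.82/(3600*1000) = 4.7750e-05 m^3/s
A = pi*(22.4e-3/2)^2 = 3.9408e-04 m^2, so v = Q/A = 0.12117 m/s
hf = 0.3533*0.02*(58/0.0224)*(0.12117^2/(2*9.81)) = 0.0137 m
Therefore the lateral friction head loss = 0.0137 m.


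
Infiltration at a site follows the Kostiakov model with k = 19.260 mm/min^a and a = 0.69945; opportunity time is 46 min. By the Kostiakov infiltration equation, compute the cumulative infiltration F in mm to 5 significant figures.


Approach: apply the Kostiakov infiltration equation, F = k*t^a.
F = 19.260 * 46^0.69945 = 280.33 mm
Therefore the cumulative infiltration F = 280.33 mm.


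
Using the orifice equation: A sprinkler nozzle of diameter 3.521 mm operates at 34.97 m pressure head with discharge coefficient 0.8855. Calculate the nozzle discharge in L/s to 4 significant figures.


Approach: apply the orifice equation, Q = Cd*A*sqrt(2*g*h), A = pi*(d/2)^2.
A = pi*(3.521e-3/2)^2 = 9.73693e-06 m^2
Q = 0.8855 * 9.73693e-06 * sqrt(2*9.81*34.97) * 1000 = 0.2258 L/s
Therefore the nozzle discharge = 0.2258 L/s.


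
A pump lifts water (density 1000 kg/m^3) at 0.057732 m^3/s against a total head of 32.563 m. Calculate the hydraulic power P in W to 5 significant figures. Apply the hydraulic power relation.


Approach: apply the hydraulic power relation, P = rho*g*Q*H.
P = 1000 * 9.81 * 0.057732 * 32.563 = 18442 W
Therefore the hydraulic power P = 18442 W.


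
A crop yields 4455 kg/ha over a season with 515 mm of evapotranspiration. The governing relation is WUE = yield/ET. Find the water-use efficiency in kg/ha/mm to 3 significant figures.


WUE = 4455 / 515 = 8.65 kg/ha/mm
Therefore the water-use efficiency = 8.65 kg/ha/mm.


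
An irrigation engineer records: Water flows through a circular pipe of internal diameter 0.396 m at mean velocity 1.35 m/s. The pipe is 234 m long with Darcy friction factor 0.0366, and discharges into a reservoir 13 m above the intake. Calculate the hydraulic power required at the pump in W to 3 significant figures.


Approach: apply continuity + Darcy-Weisbach + hydraulic power, Q = A*v; hf = f*(L/D)*(v^2/(2g)); H = static + hf; P = rho*g*Q*H.
Step 1 — flow rate (continuity, Q = A*v):
  A = pi*(0.396/2)^2 = 0.12316 m^2
  Q = 0.12316 * 1.35 = 0.16627 m^3/s
Step 2 — friction head loss (Darcy-Weisbach):
  hf = 0.0366 * (234/0.396) * (1.35^2 / (2*9.81))
  hf = 2.0090 m
Step 3 — total head: H = 13 + 2.0090 = 15.009 m
Step 4 — hydraulic power (P = rho*g*Q*H):
  P = 1000 * 9.81 * 0.16627 * 15.009 = 24500 W
Therefore the hydraulic power required at the pump = 24500 W.


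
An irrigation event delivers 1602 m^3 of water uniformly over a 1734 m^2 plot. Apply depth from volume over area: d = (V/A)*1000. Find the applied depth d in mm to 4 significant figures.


d = (1602 / 1734) * 1000 = 923.9 mm
Therefore the applied depth d = 923.9 mm.


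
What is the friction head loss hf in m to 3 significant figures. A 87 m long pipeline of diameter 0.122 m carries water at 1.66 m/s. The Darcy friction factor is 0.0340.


Approach: apply the Darcy-Weisbach equation, hf = f*(L/D)*(v^2/(2g)).
hf = 0.0340 * (87/0.122) * (1.66^2 / (2*9.81))
hf = 3.41 m
Therefore the friction head loss hf = 3.41 m.
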